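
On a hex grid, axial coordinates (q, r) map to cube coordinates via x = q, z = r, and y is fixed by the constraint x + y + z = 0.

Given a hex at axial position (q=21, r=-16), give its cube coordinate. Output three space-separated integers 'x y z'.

Answer: 21 -5 -16

Derivation:
x = q = 21
z = r = -16
y = -x - z = -(21) - (-16) = -5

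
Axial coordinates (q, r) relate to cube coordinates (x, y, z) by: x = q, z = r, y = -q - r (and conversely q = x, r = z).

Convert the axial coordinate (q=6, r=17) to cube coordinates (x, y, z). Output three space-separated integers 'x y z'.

x = q = 6
z = r = 17
y = -x - z = -(6) - (17) = -23

Answer: 6 -23 17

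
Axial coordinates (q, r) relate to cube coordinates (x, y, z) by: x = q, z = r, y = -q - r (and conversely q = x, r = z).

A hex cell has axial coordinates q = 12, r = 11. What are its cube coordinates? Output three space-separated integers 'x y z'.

Answer: 12 -23 11

Derivation:
x = q = 12
z = r = 11
y = -x - z = -(12) - (11) = -23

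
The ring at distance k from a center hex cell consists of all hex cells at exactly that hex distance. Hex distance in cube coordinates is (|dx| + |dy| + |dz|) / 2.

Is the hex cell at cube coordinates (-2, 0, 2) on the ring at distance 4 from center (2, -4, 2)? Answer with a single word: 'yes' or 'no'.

|px - cx| = |-2 - 2| = 4
|py - cy| = |0 - (-4)| = 4
|pz - cz| = |2 - 2| = 0
distance = (4+4+0)/2 = 8/2 = 4
radius = 4; distance == radius -> yes

Answer: yes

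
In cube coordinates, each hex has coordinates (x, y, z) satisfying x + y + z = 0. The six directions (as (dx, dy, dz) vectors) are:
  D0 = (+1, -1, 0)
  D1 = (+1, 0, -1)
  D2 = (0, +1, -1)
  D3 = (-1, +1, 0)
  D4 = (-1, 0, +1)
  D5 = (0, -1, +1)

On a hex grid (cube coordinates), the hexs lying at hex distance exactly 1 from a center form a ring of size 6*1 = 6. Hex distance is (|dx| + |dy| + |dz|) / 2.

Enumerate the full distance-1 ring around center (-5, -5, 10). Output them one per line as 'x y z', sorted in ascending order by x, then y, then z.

Walk ring at distance 1 from (-5, -5, 10):
Start at center + D4*1 = (-6, -5, 11)
  hex 0: (-6, -5, 11)
  hex 1: (-5, -6, 11)
  hex 2: (-4, -6, 10)
  hex 3: (-4, -5, 9)
  hex 4: (-5, -4, 9)
  hex 5: (-6, -4, 10)
Sorted: 6 hexes.

Answer: -6 -5 11
-6 -4 10
-5 -6 11
-5 -4 9
-4 -6 10
-4 -5 9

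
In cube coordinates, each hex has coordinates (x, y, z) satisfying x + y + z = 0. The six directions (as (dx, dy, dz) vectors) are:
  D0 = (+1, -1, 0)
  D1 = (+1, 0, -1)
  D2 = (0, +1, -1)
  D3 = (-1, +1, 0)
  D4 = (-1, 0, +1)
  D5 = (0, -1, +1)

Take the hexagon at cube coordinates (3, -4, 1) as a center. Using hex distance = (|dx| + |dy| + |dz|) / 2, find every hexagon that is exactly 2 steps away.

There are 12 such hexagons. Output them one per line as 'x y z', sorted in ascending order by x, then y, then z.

Answer: 1 -4 3
1 -3 2
1 -2 1
2 -5 3
2 -2 0
3 -6 3
3 -2 -1
4 -6 2
4 -3 -1
5 -6 1
5 -5 0
5 -4 -1

Derivation:
Walk ring at distance 2 from (3, -4, 1):
Start at center + D4*2 = (1, -4, 3)
  hex 0: (1, -4, 3)
  hex 1: (2, -5, 3)
  hex 2: (3, -6, 3)
  hex 3: (4, -6, 2)
  hex 4: (5, -6, 1)
  hex 5: (5, -5, 0)
  hex 6: (5, -4, -1)
  hex 7: (4, -3, -1)
  hex 8: (3, -2, -1)
  hex 9: (2, -2, 0)
  hex 10: (1, -2, 1)
  hex 11: (1, -3, 2)
Sorted: 12 hexes.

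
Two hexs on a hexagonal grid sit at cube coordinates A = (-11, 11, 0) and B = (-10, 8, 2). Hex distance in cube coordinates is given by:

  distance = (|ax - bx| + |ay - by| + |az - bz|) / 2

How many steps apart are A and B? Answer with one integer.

Answer: 3

Derivation:
|ax - bx| = |-11 - (-10)| = 1
|ay - by| = |11 - 8| = 3
|az - bz| = |0 - 2| = 2
distance = (1 + 3 + 2) / 2 = 6 / 2 = 3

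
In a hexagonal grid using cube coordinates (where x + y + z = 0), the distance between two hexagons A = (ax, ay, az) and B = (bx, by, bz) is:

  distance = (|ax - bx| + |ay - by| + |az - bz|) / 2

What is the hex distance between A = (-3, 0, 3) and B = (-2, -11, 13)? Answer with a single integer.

Answer: 11

Derivation:
|ax - bx| = |-3 - (-2)| = 1
|ay - by| = |0 - (-11)| = 11
|az - bz| = |3 - 13| = 10
distance = (1 + 11 + 10) / 2 = 22 / 2 = 11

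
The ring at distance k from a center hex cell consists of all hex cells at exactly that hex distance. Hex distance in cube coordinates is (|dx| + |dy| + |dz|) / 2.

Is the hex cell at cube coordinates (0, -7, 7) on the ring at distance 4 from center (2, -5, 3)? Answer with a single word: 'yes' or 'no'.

|px - cx| = |0 - 2| = 2
|py - cy| = |-7 - (-5)| = 2
|pz - cz| = |7 - 3| = 4
distance = (2+2+4)/2 = 8/2 = 4
radius = 4; distance == radius -> yes

Answer: yes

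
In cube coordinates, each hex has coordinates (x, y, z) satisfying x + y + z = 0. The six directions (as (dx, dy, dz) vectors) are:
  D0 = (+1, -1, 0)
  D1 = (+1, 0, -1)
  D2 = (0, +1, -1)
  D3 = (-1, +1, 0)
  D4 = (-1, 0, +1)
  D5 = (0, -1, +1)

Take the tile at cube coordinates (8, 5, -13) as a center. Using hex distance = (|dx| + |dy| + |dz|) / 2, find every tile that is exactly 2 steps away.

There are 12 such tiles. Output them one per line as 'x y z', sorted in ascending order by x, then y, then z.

Walk ring at distance 2 from (8, 5, -13):
Start at center + D4*2 = (6, 5, -11)
  hex 0: (6, 5, -11)
  hex 1: (7, 4, -11)
  hex 2: (8, 3, -11)
  hex 3: (9, 3, -12)
  hex 4: (10, 3, -13)
  hex 5: (10, 4, -14)
  hex 6: (10, 5, -15)
  hex 7: (9, 6, -15)
  hex 8: (8, 7, -15)
  hex 9: (7, 7, -14)
  hex 10: (6, 7, -13)
  hex 11: (6, 6, -12)
Sorted: 12 hexes.

Answer: 6 5 -11
6 6 -12
6 7 -13
7 4 -11
7 7 -14
8 3 -11
8 7 -15
9 3 -12
9 6 -15
10 3 -13
10 4 -14
10 5 -15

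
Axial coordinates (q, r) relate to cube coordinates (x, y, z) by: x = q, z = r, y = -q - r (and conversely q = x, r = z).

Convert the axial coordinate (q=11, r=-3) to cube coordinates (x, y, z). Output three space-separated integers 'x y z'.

Answer: 11 -8 -3

Derivation:
x = q = 11
z = r = -3
y = -x - z = -(11) - (-3) = -8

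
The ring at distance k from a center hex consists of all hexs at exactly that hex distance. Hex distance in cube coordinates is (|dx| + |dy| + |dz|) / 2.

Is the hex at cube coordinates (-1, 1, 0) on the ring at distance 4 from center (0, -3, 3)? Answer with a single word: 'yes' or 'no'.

Answer: yes

Derivation:
|px - cx| = |-1 - 0| = 1
|py - cy| = |1 - (-3)| = 4
|pz - cz| = |0 - 3| = 3
distance = (1+4+3)/2 = 8/2 = 4
radius = 4; distance == radius -> yes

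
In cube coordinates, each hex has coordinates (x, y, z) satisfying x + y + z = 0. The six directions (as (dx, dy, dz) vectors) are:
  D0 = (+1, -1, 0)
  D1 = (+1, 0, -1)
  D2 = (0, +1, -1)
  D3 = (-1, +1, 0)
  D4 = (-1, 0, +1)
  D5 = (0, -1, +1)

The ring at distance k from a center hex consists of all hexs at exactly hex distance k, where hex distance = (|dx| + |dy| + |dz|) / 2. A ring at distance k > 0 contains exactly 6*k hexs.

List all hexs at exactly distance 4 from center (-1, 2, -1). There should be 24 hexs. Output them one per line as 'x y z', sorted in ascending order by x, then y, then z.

Answer: -5 2 3
-5 3 2
-5 4 1
-5 5 0
-5 6 -1
-4 1 3
-4 6 -2
-3 0 3
-3 6 -3
-2 -1 3
-2 6 -4
-1 -2 3
-1 6 -5
0 -2 2
0 5 -5
1 -2 1
1 4 -5
2 -2 0
2 3 -5
3 -2 -1
3 -1 -2
3 0 -3
3 1 -4
3 2 -5

Derivation:
Walk ring at distance 4 from (-1, 2, -1):
Start at center + D4*4 = (-5, 2, 3)
  hex 0: (-5, 2, 3)
  hex 1: (-4, 1, 3)
  hex 2: (-3, 0, 3)
  hex 3: (-2, -1, 3)
  hex 4: (-1, -2, 3)
  hex 5: (0, -2, 2)
  hex 6: (1, -2, 1)
  hex 7: (2, -2, 0)
  hex 8: (3, -2, -1)
  hex 9: (3, -1, -2)
  hex 10: (3, 0, -3)
  hex 11: (3, 1, -4)
  hex 12: (3, 2, -5)
  hex 13: (2, 3, -5)
  hex 14: (1, 4, -5)
  hex 15: (0, 5, -5)
  hex 16: (-1, 6, -5)
  hex 17: (-2, 6, -4)
  hex 18: (-3, 6, -3)
  hex 19: (-4, 6, -2)
  hex 20: (-5, 6, -1)
  hex 21: (-5, 5, 0)
  hex 22: (-5, 4, 1)
  hex 23: (-5, 3, 2)
Sorted: 24 hexes.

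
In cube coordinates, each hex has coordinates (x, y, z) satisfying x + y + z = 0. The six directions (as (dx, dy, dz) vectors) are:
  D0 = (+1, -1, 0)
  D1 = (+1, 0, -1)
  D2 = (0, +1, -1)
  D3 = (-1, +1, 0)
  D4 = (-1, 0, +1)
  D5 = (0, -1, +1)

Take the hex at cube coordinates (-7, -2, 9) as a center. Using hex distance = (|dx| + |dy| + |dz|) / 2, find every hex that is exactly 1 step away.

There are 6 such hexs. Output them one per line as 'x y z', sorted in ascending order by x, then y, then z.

Answer: -8 -2 10
-8 -1 9
-7 -3 10
-7 -1 8
-6 -3 9
-6 -2 8

Derivation:
Walk ring at distance 1 from (-7, -2, 9):
Start at center + D4*1 = (-8, -2, 10)
  hex 0: (-8, -2, 10)
  hex 1: (-7, -3, 10)
  hex 2: (-6, -3, 9)
  hex 3: (-6, -2, 8)
  hex 4: (-7, -1, 8)
  hex 5: (-8, -1, 9)
Sorted: 6 hexes.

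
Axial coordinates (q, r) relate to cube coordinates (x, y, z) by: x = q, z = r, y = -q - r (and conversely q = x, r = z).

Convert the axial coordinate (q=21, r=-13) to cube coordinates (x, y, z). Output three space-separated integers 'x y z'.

Answer: 21 -8 -13

Derivation:
x = q = 21
z = r = -13
y = -x - z = -(21) - (-13) = -8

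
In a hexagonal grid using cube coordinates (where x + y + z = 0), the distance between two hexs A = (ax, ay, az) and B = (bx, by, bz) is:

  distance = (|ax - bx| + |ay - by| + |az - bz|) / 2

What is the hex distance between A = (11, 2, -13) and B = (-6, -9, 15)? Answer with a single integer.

|ax - bx| = |11 - (-6)| = 17
|ay - by| = |2 - (-9)| = 11
|az - bz| = |-13 - 15| = 28
distance = (17 + 11 + 28) / 2 = 56 / 2 = 28

Answer: 28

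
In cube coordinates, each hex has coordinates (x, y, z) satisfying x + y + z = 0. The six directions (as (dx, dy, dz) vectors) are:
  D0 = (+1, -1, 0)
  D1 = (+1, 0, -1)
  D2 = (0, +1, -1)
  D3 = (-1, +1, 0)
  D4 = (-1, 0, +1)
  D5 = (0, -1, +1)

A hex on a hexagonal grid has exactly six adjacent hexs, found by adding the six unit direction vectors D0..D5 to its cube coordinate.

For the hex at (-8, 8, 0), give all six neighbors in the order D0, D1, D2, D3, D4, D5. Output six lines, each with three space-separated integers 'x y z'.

Center: (-8, 8, 0). Add each direction:
  D0: (-8, 8, 0) + (1, -1, 0) = (-7, 7, 0)
  D1: (-8, 8, 0) + (1, 0, -1) = (-7, 8, -1)
  D2: (-8, 8, 0) + (0, 1, -1) = (-8, 9, -1)
  D3: (-8, 8, 0) + (-1, 1, 0) = (-9, 9, 0)
  D4: (-8, 8, 0) + (-1, 0, 1) = (-9, 8, 1)
  D5: (-8, 8, 0) + (0, -1, 1) = (-8, 7, 1)

Answer: -7 7 0
-7 8 -1
-8 9 -1
-9 9 0
-9 8 1
-8 7 1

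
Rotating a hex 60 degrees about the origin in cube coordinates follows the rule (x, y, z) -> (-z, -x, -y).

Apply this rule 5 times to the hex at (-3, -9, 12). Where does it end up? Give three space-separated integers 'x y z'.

Answer: 9 -12 3

Derivation:
Start: (-3, -9, 12)
Step 1: (-3, -9, 12) -> (-(12), -(-3), -(-9)) = (-12, 3, 9)
Step 2: (-12, 3, 9) -> (-(9), -(-12), -(3)) = (-9, 12, -3)
Step 3: (-9, 12, -3) -> (-(-3), -(-9), -(12)) = (3, 9, -12)
Step 4: (3, 9, -12) -> (-(-12), -(3), -(9)) = (12, -3, -9)
Step 5: (12, -3, -9) -> (-(-9), -(12), -(-3)) = (9, -12, 3)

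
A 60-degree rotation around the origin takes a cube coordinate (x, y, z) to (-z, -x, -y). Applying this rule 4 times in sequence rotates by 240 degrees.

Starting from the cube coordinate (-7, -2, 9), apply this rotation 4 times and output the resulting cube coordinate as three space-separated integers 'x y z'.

Start: (-7, -2, 9)
Step 1: (-7, -2, 9) -> (-(9), -(-7), -(-2)) = (-9, 7, 2)
Step 2: (-9, 7, 2) -> (-(2), -(-9), -(7)) = (-2, 9, -7)
Step 3: (-2, 9, -7) -> (-(-7), -(-2), -(9)) = (7, 2, -9)
Step 4: (7, 2, -9) -> (-(-9), -(7), -(2)) = (9, -7, -2)

Answer: 9 -7 -2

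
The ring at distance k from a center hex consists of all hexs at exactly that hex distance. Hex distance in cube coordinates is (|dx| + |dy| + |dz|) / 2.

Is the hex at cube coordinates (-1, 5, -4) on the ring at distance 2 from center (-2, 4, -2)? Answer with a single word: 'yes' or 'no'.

|px - cx| = |-1 - (-2)| = 1
|py - cy| = |5 - 4| = 1
|pz - cz| = |-4 - (-2)| = 2
distance = (1+1+2)/2 = 4/2 = 2
radius = 2; distance == radius -> yes

Answer: yes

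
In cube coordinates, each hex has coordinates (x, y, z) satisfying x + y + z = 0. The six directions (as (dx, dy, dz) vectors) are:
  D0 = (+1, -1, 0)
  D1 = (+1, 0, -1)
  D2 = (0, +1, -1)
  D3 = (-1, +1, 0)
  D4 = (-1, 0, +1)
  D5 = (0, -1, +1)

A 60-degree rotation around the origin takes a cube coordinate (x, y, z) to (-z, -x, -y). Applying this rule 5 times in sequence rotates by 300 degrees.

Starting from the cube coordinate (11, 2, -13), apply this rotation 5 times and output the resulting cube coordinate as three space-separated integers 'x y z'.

Start: (11, 2, -13)
Step 1: (11, 2, -13) -> (-(-13), -(11), -(2)) = (13, -11, -2)
Step 2: (13, -11, -2) -> (-(-2), -(13), -(-11)) = (2, -13, 11)
Step 3: (2, -13, 11) -> (-(11), -(2), -(-13)) = (-11, -2, 13)
Step 4: (-11, -2, 13) -> (-(13), -(-11), -(-2)) = (-13, 11, 2)
Step 5: (-13, 11, 2) -> (-(2), -(-13), -(11)) = (-2, 13, -11)

Answer: -2 13 -11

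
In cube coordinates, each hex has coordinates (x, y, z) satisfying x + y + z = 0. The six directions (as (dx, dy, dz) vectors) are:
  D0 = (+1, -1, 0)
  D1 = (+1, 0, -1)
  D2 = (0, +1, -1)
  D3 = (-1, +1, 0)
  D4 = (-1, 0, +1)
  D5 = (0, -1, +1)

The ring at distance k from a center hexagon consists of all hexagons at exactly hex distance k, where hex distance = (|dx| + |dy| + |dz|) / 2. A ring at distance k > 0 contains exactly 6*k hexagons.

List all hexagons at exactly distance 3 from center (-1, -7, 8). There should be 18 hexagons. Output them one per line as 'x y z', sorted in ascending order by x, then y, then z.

Walk ring at distance 3 from (-1, -7, 8):
Start at center + D4*3 = (-4, -7, 11)
  hex 0: (-4, -7, 11)
  hex 1: (-3, -8, 11)
  hex 2: (-2, -9, 11)
  hex 3: (-1, -10, 11)
  hex 4: (0, -10, 10)
  hex 5: (1, -10, 9)
  hex 6: (2, -10, 8)
  hex 7: (2, -9, 7)
  hex 8: (2, -8, 6)
  hex 9: (2, -7, 5)
  hex 10: (1, -6, 5)
  hex 11: (0, -5, 5)
  hex 12: (-1, -4, 5)
  hex 13: (-2, -4, 6)
  hex 14: (-3, -4, 7)
  hex 15: (-4, -4, 8)
  hex 16: (-4, -5, 9)
  hex 17: (-4, -6, 10)
Sorted: 18 hexes.

Answer: -4 -7 11
-4 -6 10
-4 -5 9
-4 -4 8
-3 -8 11
-3 -4 7
-2 -9 11
-2 -4 6
-1 -10 11
-1 -4 5
0 -10 10
0 -5 5
1 -10 9
1 -6 5
2 -10 8
2 -9 7
2 -8 6
2 -7 5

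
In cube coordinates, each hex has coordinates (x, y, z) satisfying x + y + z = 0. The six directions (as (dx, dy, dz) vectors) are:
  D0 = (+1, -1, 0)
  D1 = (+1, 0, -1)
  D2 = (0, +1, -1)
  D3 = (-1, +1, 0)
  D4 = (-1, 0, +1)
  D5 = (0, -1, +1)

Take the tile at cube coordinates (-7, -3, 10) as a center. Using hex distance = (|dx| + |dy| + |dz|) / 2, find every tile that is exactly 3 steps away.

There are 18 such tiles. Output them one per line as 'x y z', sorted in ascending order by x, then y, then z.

Answer: -10 -3 13
-10 -2 12
-10 -1 11
-10 0 10
-9 -4 13
-9 0 9
-8 -5 13
-8 0 8
-7 -6 13
-7 0 7
-6 -6 12
-6 -1 7
-5 -6 11
-5 -2 7
-4 -6 10
-4 -5 9
-4 -4 8
-4 -3 7

Derivation:
Walk ring at distance 3 from (-7, -3, 10):
Start at center + D4*3 = (-10, -3, 13)
  hex 0: (-10, -3, 13)
  hex 1: (-9, -4, 13)
  hex 2: (-8, -5, 13)
  hex 3: (-7, -6, 13)
  hex 4: (-6, -6, 12)
  hex 5: (-5, -6, 11)
  hex 6: (-4, -6, 10)
  hex 7: (-4, -5, 9)
  hex 8: (-4, -4, 8)
  hex 9: (-4, -3, 7)
  hex 10: (-5, -2, 7)
  hex 11: (-6, -1, 7)
  hex 12: (-7, 0, 7)
  hex 13: (-8, 0, 8)
  hex 14: (-9, 0, 9)
  hex 15: (-10, 0, 10)
  hex 16: (-10, -1, 11)
  hex 17: (-10, -2, 12)
Sorted: 18 hexes.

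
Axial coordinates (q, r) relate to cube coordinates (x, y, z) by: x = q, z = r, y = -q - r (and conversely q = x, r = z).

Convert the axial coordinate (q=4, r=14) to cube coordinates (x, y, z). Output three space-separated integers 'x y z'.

Answer: 4 -18 14

Derivation:
x = q = 4
z = r = 14
y = -x - z = -(4) - (14) = -18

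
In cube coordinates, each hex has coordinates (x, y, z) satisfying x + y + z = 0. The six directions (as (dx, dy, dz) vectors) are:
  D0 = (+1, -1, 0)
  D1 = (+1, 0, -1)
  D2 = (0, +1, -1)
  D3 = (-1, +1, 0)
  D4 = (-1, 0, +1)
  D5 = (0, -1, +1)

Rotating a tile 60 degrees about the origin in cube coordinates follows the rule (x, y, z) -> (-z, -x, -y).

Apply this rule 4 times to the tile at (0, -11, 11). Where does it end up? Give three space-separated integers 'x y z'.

Answer: 11 0 -11

Derivation:
Start: (0, -11, 11)
Step 1: (0, -11, 11) -> (-(11), -(0), -(-11)) = (-11, 0, 11)
Step 2: (-11, 0, 11) -> (-(11), -(-11), -(0)) = (-11, 11, 0)
Step 3: (-11, 11, 0) -> (-(0), -(-11), -(11)) = (0, 11, -11)
Step 4: (0, 11, -11) -> (-(-11), -(0), -(11)) = (11, 0, -11)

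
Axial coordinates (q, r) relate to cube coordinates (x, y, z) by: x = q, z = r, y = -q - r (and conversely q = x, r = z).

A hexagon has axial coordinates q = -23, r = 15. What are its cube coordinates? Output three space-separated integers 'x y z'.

Answer: -23 8 15

Derivation:
x = q = -23
z = r = 15
y = -x - z = -(-23) - (15) = 8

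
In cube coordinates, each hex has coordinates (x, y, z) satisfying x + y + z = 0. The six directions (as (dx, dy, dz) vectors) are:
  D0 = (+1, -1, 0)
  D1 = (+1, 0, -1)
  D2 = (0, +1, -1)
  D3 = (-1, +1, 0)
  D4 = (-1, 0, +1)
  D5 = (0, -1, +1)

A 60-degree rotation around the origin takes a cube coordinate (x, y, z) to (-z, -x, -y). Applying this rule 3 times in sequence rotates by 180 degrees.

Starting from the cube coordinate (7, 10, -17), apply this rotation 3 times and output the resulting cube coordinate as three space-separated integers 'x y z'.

Start: (7, 10, -17)
Step 1: (7, 10, -17) -> (-(-17), -(7), -(10)) = (17, -7, -10)
Step 2: (17, -7, -10) -> (-(-10), -(17), -(-7)) = (10, -17, 7)
Step 3: (10, -17, 7) -> (-(7), -(10), -(-17)) = (-7, -10, 17)

Answer: -7 -10 17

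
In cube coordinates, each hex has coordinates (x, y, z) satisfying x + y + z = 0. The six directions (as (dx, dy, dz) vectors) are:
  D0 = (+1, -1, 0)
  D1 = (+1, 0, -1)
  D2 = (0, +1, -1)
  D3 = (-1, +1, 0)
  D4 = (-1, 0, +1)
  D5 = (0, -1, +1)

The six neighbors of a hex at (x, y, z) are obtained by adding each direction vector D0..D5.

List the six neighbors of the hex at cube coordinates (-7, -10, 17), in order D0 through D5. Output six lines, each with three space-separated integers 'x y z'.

Answer: -6 -11 17
-6 -10 16
-7 -9 16
-8 -9 17
-8 -10 18
-7 -11 18

Derivation:
Center: (-7, -10, 17). Add each direction:
  D0: (-7, -10, 17) + (1, -1, 0) = (-6, -11, 17)
  D1: (-7, -10, 17) + (1, 0, -1) = (-6, -10, 16)
  D2: (-7, -10, 17) + (0, 1, -1) = (-7, -9, 16)
  D3: (-7, -10, 17) + (-1, 1, 0) = (-8, -9, 17)
  D4: (-7, -10, 17) + (-1, 0, 1) = (-8, -10, 18)
  D5: (-7, -10, 17) + (0, -1, 1) = (-7, -11, 18)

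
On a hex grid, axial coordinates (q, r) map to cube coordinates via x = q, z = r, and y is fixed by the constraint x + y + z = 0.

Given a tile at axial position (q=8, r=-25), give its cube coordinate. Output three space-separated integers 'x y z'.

Answer: 8 17 -25

Derivation:
x = q = 8
z = r = -25
y = -x - z = -(8) - (-25) = 17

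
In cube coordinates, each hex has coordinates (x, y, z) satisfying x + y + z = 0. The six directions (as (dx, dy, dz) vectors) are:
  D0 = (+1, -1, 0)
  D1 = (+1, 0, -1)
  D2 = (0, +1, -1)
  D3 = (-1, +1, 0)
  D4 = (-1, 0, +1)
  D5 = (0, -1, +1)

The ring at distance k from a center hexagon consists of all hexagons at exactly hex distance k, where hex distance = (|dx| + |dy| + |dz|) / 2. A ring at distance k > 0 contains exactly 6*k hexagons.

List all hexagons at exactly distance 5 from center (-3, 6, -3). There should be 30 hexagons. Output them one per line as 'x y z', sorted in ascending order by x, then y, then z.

Walk ring at distance 5 from (-3, 6, -3):
Start at center + D4*5 = (-8, 6, 2)
  hex 0: (-8, 6, 2)
  hex 1: (-7, 5, 2)
  hex 2: (-6, 4, 2)
  hex 3: (-5, 3, 2)
  hex 4: (-4, 2, 2)
  hex 5: (-3, 1, 2)
  hex 6: (-2, 1, 1)
  hex 7: (-1, 1, 0)
  hex 8: (0, 1, -1)
  hex 9: (1, 1, -2)
  hex 10: (2, 1, -3)
  hex 11: (2, 2, -4)
  hex 12: (2, 3, -5)
  hex 13: (2, 4, -6)
  hex 14: (2, 5, -7)
  hex 15: (2, 6, -8)
  hex 16: (1, 7, -8)
  hex 17: (0, 8, -8)
  hex 18: (-1, 9, -8)
  hex 19: (-2, 10, -8)
  hex 20: (-3, 11, -8)
  hex 21: (-4, 11, -7)
  hex 22: (-5, 11, -6)
  hex 23: (-6, 11, -5)
  hex 24: (-7, 11, -4)
  hex 25: (-8, 11, -3)
  hex 26: (-8, 10, -2)
  hex 27: (-8, 9, -1)
  hex 28: (-8, 8, 0)
  hex 29: (-8, 7, 1)
Sorted: 30 hexes.

Answer: -8 6 2
-8 7 1
-8 8 0
-8 9 -1
-8 10 -2
-8 11 -3
-7 5 2
-7 11 -4
-6 4 2
-6 11 -5
-5 3 2
-5 11 -6
-4 2 2
-4 11 -7
-3 1 2
-3 11 -8
-2 1 1
-2 10 -8
-1 1 0
-1 9 -8
0 1 -1
0 8 -8
1 1 -2
1 7 -8
2 1 -3
2 2 -4
2 3 -5
2 4 -6
2 5 -7
2 6 -8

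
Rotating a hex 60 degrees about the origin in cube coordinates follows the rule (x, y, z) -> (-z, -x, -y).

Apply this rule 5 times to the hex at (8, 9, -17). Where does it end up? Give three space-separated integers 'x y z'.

Start: (8, 9, -17)
Step 1: (8, 9, -17) -> (-(-17), -(8), -(9)) = (17, -8, -9)
Step 2: (17, -8, -9) -> (-(-9), -(17), -(-8)) = (9, -17, 8)
Step 3: (9, -17, 8) -> (-(8), -(9), -(-17)) = (-8, -9, 17)
Step 4: (-8, -9, 17) -> (-(17), -(-8), -(-9)) = (-17, 8, 9)
Step 5: (-17, 8, 9) -> (-(9), -(-17), -(8)) = (-9, 17, -8)

Answer: -9 17 -8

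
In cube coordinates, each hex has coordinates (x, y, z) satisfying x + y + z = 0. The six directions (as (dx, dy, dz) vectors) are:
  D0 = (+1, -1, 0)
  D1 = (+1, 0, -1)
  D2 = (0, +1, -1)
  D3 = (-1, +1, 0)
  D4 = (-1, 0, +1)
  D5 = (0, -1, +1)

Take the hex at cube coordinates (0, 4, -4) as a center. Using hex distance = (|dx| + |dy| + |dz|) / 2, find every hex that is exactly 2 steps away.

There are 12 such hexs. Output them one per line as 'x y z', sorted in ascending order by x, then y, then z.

Walk ring at distance 2 from (0, 4, -4):
Start at center + D4*2 = (-2, 4, -2)
  hex 0: (-2, 4, -2)
  hex 1: (-1, 3, -2)
  hex 2: (0, 2, -2)
  hex 3: (1, 2, -3)
  hex 4: (2, 2, -4)
  hex 5: (2, 3, -5)
  hex 6: (2, 4, -6)
  hex 7: (1, 5, -6)
  hex 8: (0, 6, -6)
  hex 9: (-1, 6, -5)
  hex 10: (-2, 6, -4)
  hex 11: (-2, 5, -3)
Sorted: 12 hexes.

Answer: -2 4 -2
-2 5 -3
-2 6 -4
-1 3 -2
-1 6 -5
0 2 -2
0 6 -6
1 2 -3
1 5 -6
2 2 -4
2 3 -5
2 4 -6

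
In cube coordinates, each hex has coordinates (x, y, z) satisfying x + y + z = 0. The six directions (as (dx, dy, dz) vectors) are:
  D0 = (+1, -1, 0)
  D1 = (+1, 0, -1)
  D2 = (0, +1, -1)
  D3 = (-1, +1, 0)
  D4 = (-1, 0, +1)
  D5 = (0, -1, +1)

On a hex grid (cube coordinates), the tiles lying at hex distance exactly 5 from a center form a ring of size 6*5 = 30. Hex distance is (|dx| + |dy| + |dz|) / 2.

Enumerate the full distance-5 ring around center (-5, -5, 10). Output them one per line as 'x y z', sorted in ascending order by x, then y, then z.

Answer: -10 -5 15
-10 -4 14
-10 -3 13
-10 -2 12
-10 -1 11
-10 0 10
-9 -6 15
-9 0 9
-8 -7 15
-8 0 8
-7 -8 15
-7 0 7
-6 -9 15
-6 0 6
-5 -10 15
-5 0 5
-4 -10 14
-4 -1 5
-3 -10 13
-3 -2 5
-2 -10 12
-2 -3 5
-1 -10 11
-1 -4 5
0 -10 10
0 -9 9
0 -8 8
0 -7 7
0 -6 6
0 -5 5

Derivation:
Walk ring at distance 5 from (-5, -5, 10):
Start at center + D4*5 = (-10, -5, 15)
  hex 0: (-10, -5, 15)
  hex 1: (-9, -6, 15)
  hex 2: (-8, -7, 15)
  hex 3: (-7, -8, 15)
  hex 4: (-6, -9, 15)
  hex 5: (-5, -10, 15)
  hex 6: (-4, -10, 14)
  hex 7: (-3, -10, 13)
  hex 8: (-2, -10, 12)
  hex 9: (-1, -10, 11)
  hex 10: (0, -10, 10)
  hex 11: (0, -9, 9)
  hex 12: (0, -8, 8)
  hex 13: (0, -7, 7)
  hex 14: (0, -6, 6)
  hex 15: (0, -5, 5)
  hex 16: (-1, -4, 5)
  hex 17: (-2, -3, 5)
  hex 18: (-3, -2, 5)
  hex 19: (-4, -1, 5)
  hex 20: (-5, 0, 5)
  hex 21: (-6, 0, 6)
  hex 22: (-7, 0, 7)
  hex 23: (-8, 0, 8)
  hex 24: (-9, 0, 9)
  hex 25: (-10, 0, 10)
  hex 26: (-10, -1, 11)
  hex 27: (-10, -2, 12)
  hex 28: (-10, -3, 13)
  hex 29: (-10, -4, 14)
Sorted: 30 hexes.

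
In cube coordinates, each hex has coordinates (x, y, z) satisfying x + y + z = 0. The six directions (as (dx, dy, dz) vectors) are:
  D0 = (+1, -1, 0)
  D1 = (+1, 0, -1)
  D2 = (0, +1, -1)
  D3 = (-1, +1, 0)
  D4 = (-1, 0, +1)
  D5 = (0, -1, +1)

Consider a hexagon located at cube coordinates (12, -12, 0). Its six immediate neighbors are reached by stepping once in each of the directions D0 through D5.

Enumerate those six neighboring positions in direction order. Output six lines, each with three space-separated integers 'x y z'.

Answer: 13 -13 0
13 -12 -1
12 -11 -1
11 -11 0
11 -12 1
12 -13 1

Derivation:
Center: (12, -12, 0). Add each direction:
  D0: (12, -12, 0) + (1, -1, 0) = (13, -13, 0)
  D1: (12, -12, 0) + (1, 0, -1) = (13, -12, -1)
  D2: (12, -12, 0) + (0, 1, -1) = (12, -11, -1)
  D3: (12, -12, 0) + (-1, 1, 0) = (11, -11, 0)
  D4: (12, -12, 0) + (-1, 0, 1) = (11, -12, 1)
  D5: (12, -12, 0) + (0, -1, 1) = (12, -13, 1)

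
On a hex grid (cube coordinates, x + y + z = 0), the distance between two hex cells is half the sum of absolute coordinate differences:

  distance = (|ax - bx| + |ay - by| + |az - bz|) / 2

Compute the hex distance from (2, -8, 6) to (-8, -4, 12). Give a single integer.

|ax - bx| = |2 - (-8)| = 10
|ay - by| = |-8 - (-4)| = 4
|az - bz| = |6 - 12| = 6
distance = (10 + 4 + 6) / 2 = 20 / 2 = 10

Answer: 10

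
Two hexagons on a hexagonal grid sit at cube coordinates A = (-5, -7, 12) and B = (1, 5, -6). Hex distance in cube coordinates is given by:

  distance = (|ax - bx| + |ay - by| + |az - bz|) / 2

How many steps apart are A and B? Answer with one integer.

Answer: 18

Derivation:
|ax - bx| = |-5 - 1| = 6
|ay - by| = |-7 - 5| = 12
|az - bz| = |12 - (-6)| = 18
distance = (6 + 12 + 18) / 2 = 36 / 2 = 18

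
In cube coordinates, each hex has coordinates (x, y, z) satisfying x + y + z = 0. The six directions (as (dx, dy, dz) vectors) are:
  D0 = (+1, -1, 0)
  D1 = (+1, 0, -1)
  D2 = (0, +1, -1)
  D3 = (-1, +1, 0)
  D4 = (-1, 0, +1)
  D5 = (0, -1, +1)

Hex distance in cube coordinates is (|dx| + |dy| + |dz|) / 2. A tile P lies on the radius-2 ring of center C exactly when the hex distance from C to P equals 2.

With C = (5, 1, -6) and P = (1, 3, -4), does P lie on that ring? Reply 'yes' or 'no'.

|px - cx| = |1 - 5| = 4
|py - cy| = |3 - 1| = 2
|pz - cz| = |-4 - (-6)| = 2
distance = (4+2+2)/2 = 8/2 = 4
radius = 2; distance != radius -> no

Answer: no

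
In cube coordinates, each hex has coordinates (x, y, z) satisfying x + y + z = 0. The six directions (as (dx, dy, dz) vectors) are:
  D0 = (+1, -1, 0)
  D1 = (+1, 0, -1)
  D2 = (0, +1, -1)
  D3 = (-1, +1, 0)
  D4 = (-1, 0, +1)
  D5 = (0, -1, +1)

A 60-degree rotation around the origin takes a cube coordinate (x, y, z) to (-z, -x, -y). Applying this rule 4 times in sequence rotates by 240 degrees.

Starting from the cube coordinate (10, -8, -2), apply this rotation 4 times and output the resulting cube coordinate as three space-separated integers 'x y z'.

Start: (10, -8, -2)
Step 1: (10, -8, -2) -> (-(-2), -(10), -(-8)) = (2, -10, 8)
Step 2: (2, -10, 8) -> (-(8), -(2), -(-10)) = (-8, -2, 10)
Step 3: (-8, -2, 10) -> (-(10), -(-8), -(-2)) = (-10, 8, 2)
Step 4: (-10, 8, 2) -> (-(2), -(-10), -(8)) = (-2, 10, -8)

Answer: -2 10 -8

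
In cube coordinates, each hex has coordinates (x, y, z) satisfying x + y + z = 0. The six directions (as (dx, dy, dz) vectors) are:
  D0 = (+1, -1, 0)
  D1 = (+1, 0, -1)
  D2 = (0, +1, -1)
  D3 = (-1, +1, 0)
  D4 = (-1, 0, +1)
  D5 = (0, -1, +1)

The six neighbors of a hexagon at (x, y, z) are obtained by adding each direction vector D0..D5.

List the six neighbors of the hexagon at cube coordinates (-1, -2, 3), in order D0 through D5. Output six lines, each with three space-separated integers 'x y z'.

Answer: 0 -3 3
0 -2 2
-1 -1 2
-2 -1 3
-2 -2 4
-1 -3 4

Derivation:
Center: (-1, -2, 3). Add each direction:
  D0: (-1, -2, 3) + (1, -1, 0) = (0, -3, 3)
  D1: (-1, -2, 3) + (1, 0, -1) = (0, -2, 2)
  D2: (-1, -2, 3) + (0, 1, -1) = (-1, -1, 2)
  D3: (-1, -2, 3) + (-1, 1, 0) = (-2, -1, 3)
  D4: (-1, -2, 3) + (-1, 0, 1) = (-2, -2, 4)
  D5: (-1, -2, 3) + (0, -1, 1) = (-1, -3, 4)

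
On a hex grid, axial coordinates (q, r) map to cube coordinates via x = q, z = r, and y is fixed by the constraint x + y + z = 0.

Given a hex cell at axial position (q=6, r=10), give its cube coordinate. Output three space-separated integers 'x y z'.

Answer: 6 -16 10

Derivation:
x = q = 6
z = r = 10
y = -x - z = -(6) - (10) = -16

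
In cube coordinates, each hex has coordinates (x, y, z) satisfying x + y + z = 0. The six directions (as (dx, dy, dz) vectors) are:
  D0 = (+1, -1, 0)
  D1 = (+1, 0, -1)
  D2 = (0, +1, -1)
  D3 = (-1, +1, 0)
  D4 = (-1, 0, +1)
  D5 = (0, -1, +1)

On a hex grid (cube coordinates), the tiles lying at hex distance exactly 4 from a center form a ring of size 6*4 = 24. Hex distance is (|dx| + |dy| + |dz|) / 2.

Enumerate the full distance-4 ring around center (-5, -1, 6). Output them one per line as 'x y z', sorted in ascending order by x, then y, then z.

Answer: -9 -1 10
-9 0 9
-9 1 8
-9 2 7
-9 3 6
-8 -2 10
-8 3 5
-7 -3 10
-7 3 4
-6 -4 10
-6 3 3
-5 -5 10
-5 3 2
-4 -5 9
-4 2 2
-3 -5 8
-3 1 2
-2 -5 7
-2 0 2
-1 -5 6
-1 -4 5
-1 -3 4
-1 -2 3
-1 -1 2

Derivation:
Walk ring at distance 4 from (-5, -1, 6):
Start at center + D4*4 = (-9, -1, 10)
  hex 0: (-9, -1, 10)
  hex 1: (-8, -2, 10)
  hex 2: (-7, -3, 10)
  hex 3: (-6, -4, 10)
  hex 4: (-5, -5, 10)
  hex 5: (-4, -5, 9)
  hex 6: (-3, -5, 8)
  hex 7: (-2, -5, 7)
  hex 8: (-1, -5, 6)
  hex 9: (-1, -4, 5)
  hex 10: (-1, -3, 4)
  hex 11: (-1, -2, 3)
  hex 12: (-1, -1, 2)
  hex 13: (-2, 0, 2)
  hex 14: (-3, 1, 2)
  hex 15: (-4, 2, 2)
  hex 16: (-5, 3, 2)
  hex 17: (-6, 3, 3)
  hex 18: (-7, 3, 4)
  hex 19: (-8, 3, 5)
  hex 20: (-9, 3, 6)
  hex 21: (-9, 2, 7)
  hex 22: (-9, 1, 8)
  hex 23: (-9, 0, 9)
Sorted: 24 hexes.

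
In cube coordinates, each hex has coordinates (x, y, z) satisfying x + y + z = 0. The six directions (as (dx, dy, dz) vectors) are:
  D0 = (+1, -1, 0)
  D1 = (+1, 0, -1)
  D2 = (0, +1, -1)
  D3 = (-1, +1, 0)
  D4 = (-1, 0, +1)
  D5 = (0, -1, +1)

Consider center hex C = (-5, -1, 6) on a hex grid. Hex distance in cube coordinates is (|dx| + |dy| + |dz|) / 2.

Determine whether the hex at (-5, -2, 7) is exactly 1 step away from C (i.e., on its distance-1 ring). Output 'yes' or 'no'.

Answer: yes

Derivation:
|px - cx| = |-5 - (-5)| = 0
|py - cy| = |-2 - (-1)| = 1
|pz - cz| = |7 - 6| = 1
distance = (0+1+1)/2 = 2/2 = 1
radius = 1; distance == radius -> yes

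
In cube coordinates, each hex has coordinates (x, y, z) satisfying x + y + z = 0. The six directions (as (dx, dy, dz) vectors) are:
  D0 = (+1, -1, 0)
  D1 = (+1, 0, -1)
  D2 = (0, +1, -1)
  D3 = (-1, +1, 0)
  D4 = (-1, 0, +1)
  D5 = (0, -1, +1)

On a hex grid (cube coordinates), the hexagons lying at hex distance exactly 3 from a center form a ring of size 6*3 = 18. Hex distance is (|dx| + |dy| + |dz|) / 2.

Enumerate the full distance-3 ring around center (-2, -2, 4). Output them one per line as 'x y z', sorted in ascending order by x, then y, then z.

Answer: -5 -2 7
-5 -1 6
-5 0 5
-5 1 4
-4 -3 7
-4 1 3
-3 -4 7
-3 1 2
-2 -5 7
-2 1 1
-1 -5 6
-1 0 1
0 -5 5
0 -1 1
1 -5 4
1 -4 3
1 -3 2
1 -2 1

Derivation:
Walk ring at distance 3 from (-2, -2, 4):
Start at center + D4*3 = (-5, -2, 7)
  hex 0: (-5, -2, 7)
  hex 1: (-4, -3, 7)
  hex 2: (-3, -4, 7)
  hex 3: (-2, -5, 7)
  hex 4: (-1, -5, 6)
  hex 5: (0, -5, 5)
  hex 6: (1, -5, 4)
  hex 7: (1, -4, 3)
  hex 8: (1, -3, 2)
  hex 9: (1, -2, 1)
  hex 10: (0, -1, 1)
  hex 11: (-1, 0, 1)
  hex 12: (-2, 1, 1)
  hex 13: (-3, 1, 2)
  hex 14: (-4, 1, 3)
  hex 15: (-5, 1, 4)
  hex 16: (-5, 0, 5)
  hex 17: (-5, -1, 6)
Sorted: 18 hexes.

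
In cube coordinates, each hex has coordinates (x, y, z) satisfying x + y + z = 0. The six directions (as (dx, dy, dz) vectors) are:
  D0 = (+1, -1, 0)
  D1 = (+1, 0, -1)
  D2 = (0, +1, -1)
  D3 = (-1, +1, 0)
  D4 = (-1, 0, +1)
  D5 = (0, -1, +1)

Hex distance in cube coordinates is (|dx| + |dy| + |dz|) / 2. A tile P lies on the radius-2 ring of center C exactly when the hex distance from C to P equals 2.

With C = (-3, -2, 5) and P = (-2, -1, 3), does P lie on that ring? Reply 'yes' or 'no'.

|px - cx| = |-2 - (-3)| = 1
|py - cy| = |-1 - (-2)| = 1
|pz - cz| = |3 - 5| = 2
distance = (1+1+2)/2 = 4/2 = 2
radius = 2; distance == radius -> yes

Answer: yes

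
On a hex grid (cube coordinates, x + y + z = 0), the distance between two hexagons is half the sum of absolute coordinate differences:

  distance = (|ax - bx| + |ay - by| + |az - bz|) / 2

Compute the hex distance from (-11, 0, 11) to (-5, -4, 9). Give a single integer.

|ax - bx| = |-11 - (-5)| = 6
|ay - by| = |0 - (-4)| = 4
|az - bz| = |11 - 9| = 2
distance = (6 + 4 + 2) / 2 = 12 / 2 = 6

Answer: 6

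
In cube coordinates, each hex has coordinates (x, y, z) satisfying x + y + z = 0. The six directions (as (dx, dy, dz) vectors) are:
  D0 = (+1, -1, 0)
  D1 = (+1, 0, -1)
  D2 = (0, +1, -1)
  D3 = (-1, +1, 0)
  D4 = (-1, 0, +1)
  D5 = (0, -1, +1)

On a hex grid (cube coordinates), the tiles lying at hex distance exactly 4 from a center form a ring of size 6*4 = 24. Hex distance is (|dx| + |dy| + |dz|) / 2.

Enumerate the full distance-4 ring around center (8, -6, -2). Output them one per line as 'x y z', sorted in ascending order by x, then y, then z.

Answer: 4 -6 2
4 -5 1
4 -4 0
4 -3 -1
4 -2 -2
5 -7 2
5 -2 -3
6 -8 2
6 -2 -4
7 -9 2
7 -2 -5
8 -10 2
8 -2 -6
9 -10 1
9 -3 -6
10 -10 0
10 -4 -6
11 -10 -1
11 -5 -6
12 -10 -2
12 -9 -3
12 -8 -4
12 -7 -5
12 -6 -6

Derivation:
Walk ring at distance 4 from (8, -6, -2):
Start at center + D4*4 = (4, -6, 2)
  hex 0: (4, -6, 2)
  hex 1: (5, -7, 2)
  hex 2: (6, -8, 2)
  hex 3: (7, -9, 2)
  hex 4: (8, -10, 2)
  hex 5: (9, -10, 1)
  hex 6: (10, -10, 0)
  hex 7: (11, -10, -1)
  hex 8: (12, -10, -2)
  hex 9: (12, -9, -3)
  hex 10: (12, -8, -4)
  hex 11: (12, -7, -5)
  hex 12: (12, -6, -6)
  hex 13: (11, -5, -6)
  hex 14: (10, -4, -6)
  hex 15: (9, -3, -6)
  hex 16: (8, -2, -6)
  hex 17: (7, -2, -5)
  hex 18: (6, -2, -4)
  hex 19: (5, -2, -3)
  hex 20: (4, -2, -2)
  hex 21: (4, -3, -1)
  hex 22: (4, -4, 0)
  hex 23: (4, -5, 1)
Sorted: 24 hexes.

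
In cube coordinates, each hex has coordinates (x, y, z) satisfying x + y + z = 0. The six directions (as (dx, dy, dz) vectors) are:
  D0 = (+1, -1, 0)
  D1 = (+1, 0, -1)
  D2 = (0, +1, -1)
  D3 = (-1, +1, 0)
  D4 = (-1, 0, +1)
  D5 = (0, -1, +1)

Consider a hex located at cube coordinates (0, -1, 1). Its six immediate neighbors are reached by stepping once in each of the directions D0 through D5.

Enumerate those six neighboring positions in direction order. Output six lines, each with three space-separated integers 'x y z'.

Answer: 1 -2 1
1 -1 0
0 0 0
-1 0 1
-1 -1 2
0 -2 2

Derivation:
Center: (0, -1, 1). Add each direction:
  D0: (0, -1, 1) + (1, -1, 0) = (1, -2, 1)
  D1: (0, -1, 1) + (1, 0, -1) = (1, -1, 0)
  D2: (0, -1, 1) + (0, 1, -1) = (0, 0, 0)
  D3: (0, -1, 1) + (-1, 1, 0) = (-1, 0, 1)
  D4: (0, -1, 1) + (-1, 0, 1) = (-1, -1, 2)
  D5: (0, -1, 1) + (0, -1, 1) = (0, -2, 2)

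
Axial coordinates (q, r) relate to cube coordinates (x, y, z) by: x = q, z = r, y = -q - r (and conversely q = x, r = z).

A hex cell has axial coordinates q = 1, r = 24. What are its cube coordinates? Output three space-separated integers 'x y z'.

x = q = 1
z = r = 24
y = -x - z = -(1) - (24) = -25

Answer: 1 -25 24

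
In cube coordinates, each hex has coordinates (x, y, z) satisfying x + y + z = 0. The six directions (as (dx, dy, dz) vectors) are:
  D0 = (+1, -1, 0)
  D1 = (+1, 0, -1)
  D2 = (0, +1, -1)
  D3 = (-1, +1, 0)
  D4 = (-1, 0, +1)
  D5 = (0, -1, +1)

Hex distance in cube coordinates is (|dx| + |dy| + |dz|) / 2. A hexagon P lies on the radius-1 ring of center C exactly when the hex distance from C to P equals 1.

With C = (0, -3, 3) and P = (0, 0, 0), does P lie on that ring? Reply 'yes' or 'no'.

Answer: no

Derivation:
|px - cx| = |0 - 0| = 0
|py - cy| = |0 - (-3)| = 3
|pz - cz| = |0 - 3| = 3
distance = (0+3+3)/2 = 6/2 = 3
radius = 1; distance != radius -> no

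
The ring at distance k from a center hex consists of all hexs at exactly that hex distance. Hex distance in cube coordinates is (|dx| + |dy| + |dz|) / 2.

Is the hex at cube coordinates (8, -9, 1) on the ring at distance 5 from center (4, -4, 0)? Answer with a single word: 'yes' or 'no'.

|px - cx| = |8 - 4| = 4
|py - cy| = |-9 - (-4)| = 5
|pz - cz| = |1 - 0| = 1
distance = (4+5+1)/2 = 10/2 = 5
radius = 5; distance == radius -> yes

Answer: yes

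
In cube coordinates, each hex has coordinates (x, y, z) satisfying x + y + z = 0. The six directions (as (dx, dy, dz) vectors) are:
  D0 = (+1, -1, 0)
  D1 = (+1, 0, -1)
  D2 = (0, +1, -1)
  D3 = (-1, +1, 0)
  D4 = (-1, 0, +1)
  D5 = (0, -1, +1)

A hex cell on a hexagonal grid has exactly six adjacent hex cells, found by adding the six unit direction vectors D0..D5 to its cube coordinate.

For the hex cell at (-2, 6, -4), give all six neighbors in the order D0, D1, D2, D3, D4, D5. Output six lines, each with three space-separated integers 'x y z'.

Center: (-2, 6, -4). Add each direction:
  D0: (-2, 6, -4) + (1, -1, 0) = (-1, 5, -4)
  D1: (-2, 6, -4) + (1, 0, -1) = (-1, 6, -5)
  D2: (-2, 6, -4) + (0, 1, -1) = (-2, 7, -5)
  D3: (-2, 6, -4) + (-1, 1, 0) = (-3, 7, -4)
  D4: (-2, 6, -4) + (-1, 0, 1) = (-3, 6, -3)
  D5: (-2, 6, -4) + (0, -1, 1) = (-2, 5, -3)

Answer: -1 5 -4
-1 6 -5
-2 7 -5
-3 7 -4
-3 6 -3
-2 5 -3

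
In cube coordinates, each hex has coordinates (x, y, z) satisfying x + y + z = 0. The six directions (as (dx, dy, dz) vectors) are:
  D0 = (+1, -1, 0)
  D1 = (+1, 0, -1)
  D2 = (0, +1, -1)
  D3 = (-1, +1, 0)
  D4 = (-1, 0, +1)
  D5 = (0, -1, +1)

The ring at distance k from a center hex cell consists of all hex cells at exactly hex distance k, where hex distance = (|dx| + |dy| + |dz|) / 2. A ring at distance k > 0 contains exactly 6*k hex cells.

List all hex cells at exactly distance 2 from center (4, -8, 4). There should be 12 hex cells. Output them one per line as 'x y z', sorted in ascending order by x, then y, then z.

Walk ring at distance 2 from (4, -8, 4):
Start at center + D4*2 = (2, -8, 6)
  hex 0: (2, -8, 6)
  hex 1: (3, -9, 6)
  hex 2: (4, -10, 6)
  hex 3: (5, -10, 5)
  hex 4: (6, -10, 4)
  hex 5: (6, -9, 3)
  hex 6: (6, -8, 2)
  hex 7: (5, -7, 2)
  hex 8: (4, -6, 2)
  hex 9: (3, -6, 3)
  hex 10: (2, -6, 4)
  hex 11: (2, -7, 5)
Sorted: 12 hexes.

Answer: 2 -8 6
2 -7 5
2 -6 4
3 -9 6
3 -6 3
4 -10 6
4 -6 2
5 -10 5
5 -7 2
6 -10 4
6 -9 3
6 -8 2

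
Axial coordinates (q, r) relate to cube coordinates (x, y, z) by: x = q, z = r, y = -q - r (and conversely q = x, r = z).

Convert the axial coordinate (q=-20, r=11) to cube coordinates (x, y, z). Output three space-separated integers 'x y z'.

x = q = -20
z = r = 11
y = -x - z = -(-20) - (11) = 9

Answer: -20 9 11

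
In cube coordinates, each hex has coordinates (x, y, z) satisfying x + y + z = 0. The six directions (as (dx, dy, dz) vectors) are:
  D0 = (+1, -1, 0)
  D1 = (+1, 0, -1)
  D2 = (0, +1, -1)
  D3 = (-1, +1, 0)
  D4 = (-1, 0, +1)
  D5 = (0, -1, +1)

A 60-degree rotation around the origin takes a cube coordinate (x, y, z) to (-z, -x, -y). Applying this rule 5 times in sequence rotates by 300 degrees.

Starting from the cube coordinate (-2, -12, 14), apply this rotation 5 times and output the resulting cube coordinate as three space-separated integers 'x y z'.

Answer: 12 -14 2

Derivation:
Start: (-2, -12, 14)
Step 1: (-2, -12, 14) -> (-(14), -(-2), -(-12)) = (-14, 2, 12)
Step 2: (-14, 2, 12) -> (-(12), -(-14), -(2)) = (-12, 14, -2)
Step 3: (-12, 14, -2) -> (-(-2), -(-12), -(14)) = (2, 12, -14)
Step 4: (2, 12, -14) -> (-(-14), -(2), -(12)) = (14, -2, -12)
Step 5: (14, -2, -12) -> (-(-12), -(14), -(-2)) = (12, -14, 2)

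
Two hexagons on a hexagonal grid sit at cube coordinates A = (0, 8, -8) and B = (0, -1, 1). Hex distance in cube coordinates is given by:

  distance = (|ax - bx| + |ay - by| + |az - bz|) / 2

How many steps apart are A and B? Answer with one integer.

Answer: 9

Derivation:
|ax - bx| = |0 - 0| = 0
|ay - by| = |8 - (-1)| = 9
|az - bz| = |-8 - 1| = 9
distance = (0 + 9 + 9) / 2 = 18 / 2 = 9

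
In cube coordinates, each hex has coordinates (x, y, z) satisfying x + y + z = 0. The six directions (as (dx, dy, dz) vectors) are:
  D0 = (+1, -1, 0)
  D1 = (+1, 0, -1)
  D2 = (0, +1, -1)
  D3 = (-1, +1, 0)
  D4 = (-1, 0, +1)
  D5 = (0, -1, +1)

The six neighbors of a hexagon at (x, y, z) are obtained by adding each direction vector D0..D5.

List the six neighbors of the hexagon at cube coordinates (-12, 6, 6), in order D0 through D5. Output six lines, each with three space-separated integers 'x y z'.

Center: (-12, 6, 6). Add each direction:
  D0: (-12, 6, 6) + (1, -1, 0) = (-11, 5, 6)
  D1: (-12, 6, 6) + (1, 0, -1) = (-11, 6, 5)
  D2: (-12, 6, 6) + (0, 1, -1) = (-12, 7, 5)
  D3: (-12, 6, 6) + (-1, 1, 0) = (-13, 7, 6)
  D4: (-12, 6, 6) + (-1, 0, 1) = (-13, 6, 7)
  D5: (-12, 6, 6) + (0, -1, 1) = (-12, 5, 7)

Answer: -11 5 6
-11 6 5
-12 7 5
-13 7 6
-13 6 7
-12 5 7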